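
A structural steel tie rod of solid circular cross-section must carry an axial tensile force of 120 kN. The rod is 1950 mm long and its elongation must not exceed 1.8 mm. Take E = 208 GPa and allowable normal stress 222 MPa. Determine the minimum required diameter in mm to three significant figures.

28.2 mm

Required area A ≥ P/σ_allow = 120000/222 = 540.5 mm².
For a solid circular section, d ≥ √(4A/π) = 26.23 mm.
Elongation limit: A ≥ PL/(Eδ_allow) = 120000·1950/(208000·1.8) = 625 mm² ⇒ d ≥ 28.21 mm.
The elongation limit governs.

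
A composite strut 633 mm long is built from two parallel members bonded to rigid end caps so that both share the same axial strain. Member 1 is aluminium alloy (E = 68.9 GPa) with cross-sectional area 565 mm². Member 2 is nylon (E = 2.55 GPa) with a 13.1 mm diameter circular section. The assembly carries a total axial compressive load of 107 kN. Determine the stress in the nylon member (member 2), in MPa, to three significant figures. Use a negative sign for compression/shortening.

A_2 = 134.8 mm².
Equal strain + equilibrium ⇒ each member carries load in proportion to AE: A₁E₁ = 38930000 N, A₂E₂ = 343700 N, ΣAE = 39270000 N.
σ₂ = P·E₂/ΣAE = -107000·2550/39270000 = -6.948 MPa.

-6.95 MPa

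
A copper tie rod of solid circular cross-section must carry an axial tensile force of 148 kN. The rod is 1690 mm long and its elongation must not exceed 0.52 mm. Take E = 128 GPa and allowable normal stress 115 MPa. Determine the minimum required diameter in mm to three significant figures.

Required area A ≥ P/σ_allow = 148000/115 = 1287 mm².
For a solid circular section, d ≥ √(4A/π) = 40.48 mm.
Elongation limit: A ≥ PL/(Eδ_allow) = 148000·1690/(128000·0.52) = 3758 mm² ⇒ d ≥ 69.17 mm.
The elongation limit governs.

69.2 mm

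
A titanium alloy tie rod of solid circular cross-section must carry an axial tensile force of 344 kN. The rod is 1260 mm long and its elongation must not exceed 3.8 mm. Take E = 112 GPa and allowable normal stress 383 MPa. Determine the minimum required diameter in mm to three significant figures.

36.0 mm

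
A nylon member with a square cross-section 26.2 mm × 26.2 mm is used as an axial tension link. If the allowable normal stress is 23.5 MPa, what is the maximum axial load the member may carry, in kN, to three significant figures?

A = 686.4 mm².
P_max = σ_allow · A = 23.5 · 686.4 = 16130 N = 16.13 kN.

16.1 kN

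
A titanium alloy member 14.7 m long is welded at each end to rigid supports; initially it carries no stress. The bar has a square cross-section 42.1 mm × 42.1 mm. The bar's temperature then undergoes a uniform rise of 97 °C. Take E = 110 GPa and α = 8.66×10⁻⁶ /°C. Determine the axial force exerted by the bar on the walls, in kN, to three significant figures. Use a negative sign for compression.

-164 kN

Free thermal expansion αLΔT = 8.66e-6 · 14700 · 97 = 12.35 mm.
The walls impose strain ε = −(12.35)/14700 = -8.4002e-04; σ = Eε = 110000 · -8.4002e-04 = -92.4 MPa.
Wall reaction R = σ·A = -92.4·1772 = -163800 N = -163.8 kN.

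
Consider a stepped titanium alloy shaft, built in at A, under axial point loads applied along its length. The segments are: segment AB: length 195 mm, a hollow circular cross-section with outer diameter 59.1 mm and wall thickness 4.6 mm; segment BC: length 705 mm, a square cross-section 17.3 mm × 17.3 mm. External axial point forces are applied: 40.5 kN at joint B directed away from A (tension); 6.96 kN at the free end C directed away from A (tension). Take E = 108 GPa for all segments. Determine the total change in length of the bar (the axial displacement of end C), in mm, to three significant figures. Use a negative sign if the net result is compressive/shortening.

0.261 mm

Internal axial forces (sectioning from the free end, tension +): N_BC = 6.96 kN, N_AB = 47.46 kN.
A_AB = 787.6 mm².
A_BC = 299.3 mm².
δ_AB = 47460·195/(787.6·108000) = 0.1088 mm
δ_BC = 6960·705/(299.3·108000) = 0.1518 mm
δ = Σδ_i = 0.2606 mm.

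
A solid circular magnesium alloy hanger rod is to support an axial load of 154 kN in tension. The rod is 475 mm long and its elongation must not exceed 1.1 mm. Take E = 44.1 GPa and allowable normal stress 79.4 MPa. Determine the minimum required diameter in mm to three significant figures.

49.7 mm

Required area A ≥ P/σ_allow = 154000/79.4 = 1940 mm².
For a solid circular section, d ≥ √(4A/π) = 49.69 mm.
Elongation limit: A ≥ PL/(Eδ_allow) = 154000·475/(44100·1.1) = 1508 mm² ⇒ d ≥ 43.82 mm.
The stress limit governs.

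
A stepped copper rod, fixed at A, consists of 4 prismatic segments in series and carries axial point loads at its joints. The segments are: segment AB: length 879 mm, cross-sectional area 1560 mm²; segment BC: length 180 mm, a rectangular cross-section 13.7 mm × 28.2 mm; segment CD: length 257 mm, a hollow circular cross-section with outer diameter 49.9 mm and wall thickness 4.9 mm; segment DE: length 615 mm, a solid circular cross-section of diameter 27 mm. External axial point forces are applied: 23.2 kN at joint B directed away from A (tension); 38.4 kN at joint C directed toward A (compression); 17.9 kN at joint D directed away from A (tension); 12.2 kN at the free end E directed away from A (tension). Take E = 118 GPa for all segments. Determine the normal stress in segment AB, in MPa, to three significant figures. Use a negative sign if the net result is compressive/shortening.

Internal axial forces (sectioning from the free end, tension +): N_DE = 12.2 kN, N_CD = 30.1 kN, N_BC = -8.3 kN, N_AB = 14.9 kN.
σ_AB = N_AB/A_AB = 14900/1560 = 9.551 MPa.

9.55 MPa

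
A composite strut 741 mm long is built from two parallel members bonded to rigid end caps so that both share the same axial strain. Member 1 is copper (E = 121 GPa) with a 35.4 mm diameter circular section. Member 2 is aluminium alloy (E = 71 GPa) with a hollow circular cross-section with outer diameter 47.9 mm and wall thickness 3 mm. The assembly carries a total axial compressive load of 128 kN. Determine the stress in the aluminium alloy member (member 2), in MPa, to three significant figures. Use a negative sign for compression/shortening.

A_1 = 984.2 mm².
A_2 = 423.2 mm².
Equal strain + equilibrium ⇒ each member carries load in proportion to AE: A₁E₁ = 119100000 N, A₂E₂ = 30050000 N, ΣAE = 149100000 N.
σ₂ = P·E₂/ΣAE = -128000·71000/149100000 = -60.94 MPa.

-60.9 MPa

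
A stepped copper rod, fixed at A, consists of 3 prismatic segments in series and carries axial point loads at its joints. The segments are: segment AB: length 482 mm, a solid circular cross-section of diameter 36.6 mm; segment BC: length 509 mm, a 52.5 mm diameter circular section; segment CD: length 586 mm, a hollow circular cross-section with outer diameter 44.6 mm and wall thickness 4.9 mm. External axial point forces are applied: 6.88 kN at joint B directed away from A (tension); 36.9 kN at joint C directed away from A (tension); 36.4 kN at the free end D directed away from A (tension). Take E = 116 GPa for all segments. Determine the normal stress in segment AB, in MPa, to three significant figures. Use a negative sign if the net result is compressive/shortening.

76.2 MPa

Internal axial forces (sectioning from the free end, tension +): N_CD = 36.4 kN, N_BC = 73.3 kN, N_AB = 80.18 kN.
A_AB = 1052 mm².
σ_AB = N_AB/A_AB = 80180/1052 = 76.21 MPa.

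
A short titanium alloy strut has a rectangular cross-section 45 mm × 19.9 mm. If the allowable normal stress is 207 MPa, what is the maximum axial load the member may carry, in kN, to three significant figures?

A = 895.5 mm².
P_max = σ_allow · A = 207 · 895.5 = 185400 N = 185.4 kN.

185 kN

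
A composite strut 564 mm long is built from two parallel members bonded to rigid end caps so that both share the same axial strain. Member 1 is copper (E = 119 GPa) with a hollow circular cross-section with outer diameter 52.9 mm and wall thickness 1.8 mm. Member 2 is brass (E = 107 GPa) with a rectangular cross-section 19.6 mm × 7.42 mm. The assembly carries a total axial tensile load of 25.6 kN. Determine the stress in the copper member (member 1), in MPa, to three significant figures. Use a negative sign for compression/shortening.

A_1 = 289 mm².
A_2 = 145.4 mm².
Equal strain + equilibrium ⇒ each member carries load in proportion to AE: A₁E₁ = 34390000 N, A₂E₂ = 15560000 N, ΣAE = 49950000 N.
σ₁ = P·E₁/ΣAE = 25600·119000/49950000 = 60.99 MPa.

61.0 MPa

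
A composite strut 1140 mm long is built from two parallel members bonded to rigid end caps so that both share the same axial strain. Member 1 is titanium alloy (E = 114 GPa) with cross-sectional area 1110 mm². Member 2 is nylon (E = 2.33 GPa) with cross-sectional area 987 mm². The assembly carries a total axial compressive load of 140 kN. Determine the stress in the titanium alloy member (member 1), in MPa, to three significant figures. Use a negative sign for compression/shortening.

Equal strain + equilibrium ⇒ each member carries load in proportion to AE: A₁E₁ = 126500000 N, A₂E₂ = 2300000 N, ΣAE = 128800000 N.
σ₁ = P·E₁/ΣAE = -140000·114000/128800000 = -123.9 MPa.

-124 MPa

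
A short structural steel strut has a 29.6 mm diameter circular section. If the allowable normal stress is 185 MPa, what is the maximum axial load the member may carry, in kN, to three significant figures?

A = 688.1 mm².
P_max = σ_allow · A = 185 · 688.1 = 127300 N = 127.3 kN.

127 kN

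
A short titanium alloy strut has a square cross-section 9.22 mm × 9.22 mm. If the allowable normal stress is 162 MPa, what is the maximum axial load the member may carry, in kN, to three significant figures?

A = 85.01 mm².
P_max = σ_allow · A = 162 · 85.01 = 13770 N = 13.77 kN.

13.8 kN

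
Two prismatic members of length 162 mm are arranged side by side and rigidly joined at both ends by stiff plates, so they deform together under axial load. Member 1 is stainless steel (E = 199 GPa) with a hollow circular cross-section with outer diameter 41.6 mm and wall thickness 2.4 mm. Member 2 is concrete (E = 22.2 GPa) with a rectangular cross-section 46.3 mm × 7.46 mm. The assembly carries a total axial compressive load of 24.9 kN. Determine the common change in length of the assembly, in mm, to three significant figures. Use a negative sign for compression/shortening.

-0.0607 mm

A_1 = 295.6 mm².
A_2 = 345.4 mm².
Equal strain + equilibrium ⇒ each member carries load in proportion to AE: A₁E₁ = 58820000 N, A₂E₂ = 7668000 N, ΣAE = 66480000 N.
δ = PL/ΣAE = -24900·162/66480000 = -0.06067 mm.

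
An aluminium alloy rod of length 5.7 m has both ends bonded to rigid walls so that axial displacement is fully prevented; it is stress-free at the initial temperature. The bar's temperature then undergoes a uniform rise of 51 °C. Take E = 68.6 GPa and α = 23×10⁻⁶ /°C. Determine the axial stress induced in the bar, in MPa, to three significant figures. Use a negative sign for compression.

-80.5 MPa

Free thermal expansion αLΔT = 23e-6 · 5700 · 51 = 6.686 mm.
The walls impose strain ε = −(6.686)/5700 = -1.1730e-03; σ = Eε = 68600 · -1.1730e-03 = -80.47 MPa.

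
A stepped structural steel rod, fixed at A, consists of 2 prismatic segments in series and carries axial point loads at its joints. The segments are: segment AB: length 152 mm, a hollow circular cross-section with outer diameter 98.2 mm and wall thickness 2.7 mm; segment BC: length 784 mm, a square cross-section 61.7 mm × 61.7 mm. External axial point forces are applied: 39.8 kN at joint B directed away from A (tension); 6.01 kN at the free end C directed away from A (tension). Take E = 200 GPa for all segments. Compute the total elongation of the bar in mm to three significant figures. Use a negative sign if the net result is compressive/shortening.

0.0492 mm

Internal axial forces (sectioning from the free end, tension +): N_BC = 6.01 kN, N_AB = 45.81 kN.
A_AB = 810.1 mm².
A_BC = 3807 mm².
δ_AB = 45810·152/(810.1·200000) = 0.04298 mm
δ_BC = 6010·784/(3807·200000) = 0.006189 mm
δ = Σδ_i = 0.04917 mm.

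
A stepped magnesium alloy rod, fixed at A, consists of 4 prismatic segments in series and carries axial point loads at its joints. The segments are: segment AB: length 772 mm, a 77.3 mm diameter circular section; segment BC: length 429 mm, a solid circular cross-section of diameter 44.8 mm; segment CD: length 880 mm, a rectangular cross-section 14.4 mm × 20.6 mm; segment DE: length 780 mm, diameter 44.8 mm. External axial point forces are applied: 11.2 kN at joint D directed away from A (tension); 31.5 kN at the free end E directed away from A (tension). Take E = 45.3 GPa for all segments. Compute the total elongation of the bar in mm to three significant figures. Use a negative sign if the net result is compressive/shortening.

Internal axial forces (sectioning from the free end, tension +): N_DE = 31.5 kN, N_CD = 42.7 kN, N_BC = 42.7 kN, N_AB = 42.7 kN.
A_AB = 4693 mm².
A_BC = 1576 mm².
A_CD = 296.6 mm².
A_DE = 1576 mm².
δ_AB = 42700·772/(4693·45300) = 0.1551 mm
δ_BC = 42700·429/(1576·45300) = 0.2565 mm
δ_CD = 42700·880/(296.6·45300) = 2.796 mm
δ_DE = 31500·780/(1576·45300) = 0.3441 mm
δ = Σδ_i = 3.552 mm.

3.55 mm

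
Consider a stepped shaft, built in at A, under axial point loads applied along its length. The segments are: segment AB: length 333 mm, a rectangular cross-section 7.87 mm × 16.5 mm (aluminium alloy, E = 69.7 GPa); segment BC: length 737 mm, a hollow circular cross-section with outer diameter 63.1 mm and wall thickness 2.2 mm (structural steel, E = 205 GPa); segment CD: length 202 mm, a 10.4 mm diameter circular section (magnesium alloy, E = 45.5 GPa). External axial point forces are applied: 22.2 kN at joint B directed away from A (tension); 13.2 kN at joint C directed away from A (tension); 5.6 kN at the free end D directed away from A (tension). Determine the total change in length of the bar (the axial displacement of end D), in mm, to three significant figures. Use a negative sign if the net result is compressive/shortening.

Internal axial forces (sectioning from the free end, tension +): N_CD = 5.6 kN, N_BC = 18.8 kN, N_AB = 41 kN.
A_AB = 129.9 mm².
A_BC = 420.9 mm².
A_CD = 84.95 mm².
δ_AB = 41000·333/(129.9·69700) = 1.508 mm
δ_BC = 18800·737/(420.9·205000) = 0.1606 mm
δ_CD = 5600·202/(84.95·45500) = 0.2927 mm
δ = Σδ_i = 1.962 mm.

1.96 mm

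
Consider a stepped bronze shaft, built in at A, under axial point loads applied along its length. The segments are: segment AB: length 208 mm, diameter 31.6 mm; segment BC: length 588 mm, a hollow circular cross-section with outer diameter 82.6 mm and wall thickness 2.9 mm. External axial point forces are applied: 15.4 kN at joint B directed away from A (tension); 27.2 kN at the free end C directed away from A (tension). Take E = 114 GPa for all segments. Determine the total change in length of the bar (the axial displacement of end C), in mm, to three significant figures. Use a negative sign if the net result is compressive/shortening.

Internal axial forces (sectioning from the free end, tension +): N_BC = 27.2 kN, N_AB = 42.6 kN.
A_AB = 784.3 mm².
A_BC = 726.1 mm².
δ_AB = 42600·208/(784.3·114000) = 0.09911 mm
δ_BC = 27200·588/(726.1·114000) = 0.1932 mm
δ = Σδ_i = 0.2923 mm.

0.292 mm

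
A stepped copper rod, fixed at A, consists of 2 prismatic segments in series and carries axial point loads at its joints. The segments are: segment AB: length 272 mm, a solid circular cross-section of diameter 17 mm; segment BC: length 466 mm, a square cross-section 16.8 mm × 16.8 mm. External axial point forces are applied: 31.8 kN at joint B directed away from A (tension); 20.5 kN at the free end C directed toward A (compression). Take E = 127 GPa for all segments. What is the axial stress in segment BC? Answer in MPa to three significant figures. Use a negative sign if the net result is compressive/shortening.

-72.6 MPa

Internal axial forces (sectioning from the free end, tension +): N_BC = -20.5 kN, N_AB = 11.3 kN.
A_BC = 282.2 mm².
σ_BC = N_BC/A_BC = -20500/282.2 = -72.63 MPa.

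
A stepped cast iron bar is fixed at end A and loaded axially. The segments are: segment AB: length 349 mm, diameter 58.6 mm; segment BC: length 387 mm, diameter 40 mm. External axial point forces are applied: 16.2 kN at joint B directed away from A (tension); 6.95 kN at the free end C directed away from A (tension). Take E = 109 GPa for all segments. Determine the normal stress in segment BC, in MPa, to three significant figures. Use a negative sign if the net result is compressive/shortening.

5.53 MPa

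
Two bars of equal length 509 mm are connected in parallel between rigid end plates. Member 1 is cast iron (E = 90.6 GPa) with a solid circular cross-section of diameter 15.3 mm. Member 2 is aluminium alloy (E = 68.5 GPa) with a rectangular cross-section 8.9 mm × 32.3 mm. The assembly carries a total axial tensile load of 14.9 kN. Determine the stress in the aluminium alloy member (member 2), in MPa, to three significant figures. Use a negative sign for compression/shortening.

28.1 MPa

A_1 = 183.9 mm².
A_2 = 287.5 mm².
Equal strain + equilibrium ⇒ each member carries load in proportion to AE: A₁E₁ = 16660000 N, A₂E₂ = 19690000 N, ΣAE = 36350000 N.
σ₂ = P·E₂/ΣAE = 14900·68500/36350000 = 28.08 MPa.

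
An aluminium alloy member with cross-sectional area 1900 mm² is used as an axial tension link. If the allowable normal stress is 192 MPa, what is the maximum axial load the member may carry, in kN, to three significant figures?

365 kN

P_max = σ_allow · A = 192 · 1900 = 364800 N = 364.8 kN.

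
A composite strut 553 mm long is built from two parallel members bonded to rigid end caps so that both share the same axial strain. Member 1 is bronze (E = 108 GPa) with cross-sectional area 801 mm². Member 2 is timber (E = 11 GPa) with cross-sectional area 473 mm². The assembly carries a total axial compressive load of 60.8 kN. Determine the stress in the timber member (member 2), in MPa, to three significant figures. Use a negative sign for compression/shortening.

Equal strain + equilibrium ⇒ each member carries load in proportion to AE: A₁E₁ = 86510000 N, A₂E₂ = 5203000 N, ΣAE = 91710000 N.
σ₂ = P·E₂/ΣAE = -60800·11000/91710000 = -7.292 MPa.

-7.29 MPa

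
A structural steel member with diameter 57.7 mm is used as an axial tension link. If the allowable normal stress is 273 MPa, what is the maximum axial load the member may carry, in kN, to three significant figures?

A = 2615 mm².
P_max = σ_allow · A = 273 · 2615 = 713800 N = 713.8 kN.

714 kN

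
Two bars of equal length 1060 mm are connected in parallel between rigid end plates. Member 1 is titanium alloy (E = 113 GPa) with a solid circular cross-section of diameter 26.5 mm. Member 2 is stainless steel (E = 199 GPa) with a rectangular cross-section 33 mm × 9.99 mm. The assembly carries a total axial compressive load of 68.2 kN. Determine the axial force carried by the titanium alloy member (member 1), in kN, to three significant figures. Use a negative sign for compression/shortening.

-33.2 kN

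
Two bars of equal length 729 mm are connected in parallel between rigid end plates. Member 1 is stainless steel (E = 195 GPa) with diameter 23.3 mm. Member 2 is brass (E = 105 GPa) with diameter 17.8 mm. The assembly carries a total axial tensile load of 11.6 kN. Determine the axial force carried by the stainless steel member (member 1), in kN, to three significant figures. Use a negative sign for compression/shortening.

A_1 = 426.4 mm².
A_2 = 248.8 mm².
Equal strain + equilibrium ⇒ each member carries load in proportion to AE: A₁E₁ = 83150000 N, A₂E₂ = 26130000 N, ΣAE = 109300000 N.
F₁ = P·A₁E₁/ΣAE = 11600·83150000/109300000 = 8826 N.

8.83 kN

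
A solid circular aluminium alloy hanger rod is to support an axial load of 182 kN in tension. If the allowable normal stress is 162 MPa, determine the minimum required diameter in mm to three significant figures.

37.8 mm

Required area A ≥ P/σ_allow = 182000/162 = 1123 mm².
For a solid circular section, d ≥ √(4A/π) = 37.82 mm.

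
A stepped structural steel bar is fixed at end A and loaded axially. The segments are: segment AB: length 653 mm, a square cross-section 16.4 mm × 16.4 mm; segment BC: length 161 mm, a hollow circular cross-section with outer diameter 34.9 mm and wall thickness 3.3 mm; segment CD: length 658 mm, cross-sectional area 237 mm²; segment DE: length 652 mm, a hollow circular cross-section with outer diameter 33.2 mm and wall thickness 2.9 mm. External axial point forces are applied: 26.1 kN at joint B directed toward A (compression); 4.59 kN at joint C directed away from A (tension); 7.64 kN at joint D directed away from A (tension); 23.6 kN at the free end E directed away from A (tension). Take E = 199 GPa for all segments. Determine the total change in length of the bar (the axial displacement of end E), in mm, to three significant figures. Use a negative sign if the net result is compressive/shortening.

Internal axial forces (sectioning from the free end, tension +): N_DE = 23.6 kN, N_CD = 31.24 kN, N_BC = 35.83 kN, N_AB = 9.73 kN.
A_AB = 269 mm².
A_BC = 327.6 mm².
A_DE = 276.1 mm².
δ_AB = 9730·653/(269·199000) = 0.1187 mm
δ_BC = 35830·161/(327.6·199000) = 0.08848 mm
δ_CD = 31240·658/(237·199000) = 0.4358 mm
δ_DE = 23600·652/(276.1·199000) = 0.2801 mm
δ = Σδ_i = 0.9231 mm.

0.923 mm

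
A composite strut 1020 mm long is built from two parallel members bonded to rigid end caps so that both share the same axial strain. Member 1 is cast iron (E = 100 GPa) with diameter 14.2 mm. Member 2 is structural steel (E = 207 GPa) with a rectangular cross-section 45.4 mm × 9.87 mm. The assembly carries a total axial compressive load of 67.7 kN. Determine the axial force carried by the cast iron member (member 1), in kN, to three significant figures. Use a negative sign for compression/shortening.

-9.87 kN

A_1 = 158.4 mm².
A_2 = 448.1 mm².
Equal strain + equilibrium ⇒ each member carries load in proportion to AE: A₁E₁ = 15840000 N, A₂E₂ = 92760000 N, ΣAE = 108600000 N.
F₁ = P·A₁E₁/ΣAE = -67700·15840000/108600000 = -9873 N.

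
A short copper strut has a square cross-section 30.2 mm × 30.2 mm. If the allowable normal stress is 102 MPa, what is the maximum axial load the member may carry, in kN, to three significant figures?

93.0 kN

A = 912 mm².
P_max = σ_allow · A = 102 · 912 = 93030 N = 93.03 kN.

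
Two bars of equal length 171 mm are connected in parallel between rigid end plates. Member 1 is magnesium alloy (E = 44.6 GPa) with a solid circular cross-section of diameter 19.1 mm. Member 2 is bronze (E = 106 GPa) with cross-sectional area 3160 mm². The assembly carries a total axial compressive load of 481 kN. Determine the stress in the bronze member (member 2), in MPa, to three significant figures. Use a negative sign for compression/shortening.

-147 MPa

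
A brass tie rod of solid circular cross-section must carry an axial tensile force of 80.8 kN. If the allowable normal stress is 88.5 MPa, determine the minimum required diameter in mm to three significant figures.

34.1 mm

Required area A ≥ P/σ_allow = 80800/88.5 = 913 mm².
For a solid circular section, d ≥ √(4A/π) = 34.09 mm.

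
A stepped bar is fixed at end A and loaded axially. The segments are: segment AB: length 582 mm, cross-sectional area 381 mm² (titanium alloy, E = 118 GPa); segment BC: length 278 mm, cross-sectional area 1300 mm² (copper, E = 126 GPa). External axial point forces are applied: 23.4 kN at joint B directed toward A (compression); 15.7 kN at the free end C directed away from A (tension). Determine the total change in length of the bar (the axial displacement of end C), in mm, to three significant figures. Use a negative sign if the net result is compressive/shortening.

-0.0730 mm

Internal axial forces (sectioning from the free end, tension +): N_BC = 15.7 kN, N_AB = -7.7 kN.
δ_AB = -7700·582/(381·118000) = -0.09968 mm
δ_BC = 15700·278/(1300·126000) = 0.02665 mm
δ = Σδ_i = -0.07303 mm.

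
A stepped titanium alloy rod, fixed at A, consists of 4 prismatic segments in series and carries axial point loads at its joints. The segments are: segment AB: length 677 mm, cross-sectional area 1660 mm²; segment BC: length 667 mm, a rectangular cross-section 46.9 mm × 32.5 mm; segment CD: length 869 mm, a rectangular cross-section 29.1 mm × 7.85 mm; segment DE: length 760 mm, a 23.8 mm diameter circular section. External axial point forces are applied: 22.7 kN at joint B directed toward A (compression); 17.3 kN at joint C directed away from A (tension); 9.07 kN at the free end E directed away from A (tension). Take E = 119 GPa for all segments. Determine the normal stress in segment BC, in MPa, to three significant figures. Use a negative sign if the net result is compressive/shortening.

Internal axial forces (sectioning from the free end, tension +): N_DE = 9.07 kN, N_CD = 9.07 kN, N_BC = 26.37 kN, N_AB = 3.67 kN.
A_BC = 1524 mm².
σ_BC = N_BC/A_BC = 26370/1524 = 17.3 MPa.

17.3 MPa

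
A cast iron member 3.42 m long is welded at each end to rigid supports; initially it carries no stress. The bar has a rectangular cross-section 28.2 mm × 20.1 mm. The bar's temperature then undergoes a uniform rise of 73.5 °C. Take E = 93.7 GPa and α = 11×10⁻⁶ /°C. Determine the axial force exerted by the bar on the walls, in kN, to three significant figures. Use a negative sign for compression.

Free thermal expansion αLΔT = 11e-6 · 3420 · 73.5 = 2.765 mm.
The walls impose strain ε = −(2.765)/3420 = -8.0850e-04; σ = Eε = 93700 · -8.0850e-04 = -75.76 MPa.
Wall reaction R = σ·A = -75.76·566.8 = -42940 N = -42.94 kN.

-42.9 kN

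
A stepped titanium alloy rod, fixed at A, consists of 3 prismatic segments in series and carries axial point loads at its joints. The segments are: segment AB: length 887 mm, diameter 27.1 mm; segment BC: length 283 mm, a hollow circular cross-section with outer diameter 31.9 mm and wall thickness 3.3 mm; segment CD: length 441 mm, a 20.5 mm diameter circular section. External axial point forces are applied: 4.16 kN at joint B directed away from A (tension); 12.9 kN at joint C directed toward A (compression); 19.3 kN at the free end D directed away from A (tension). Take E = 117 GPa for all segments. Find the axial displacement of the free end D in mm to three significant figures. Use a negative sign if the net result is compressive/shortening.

0.411 mm

Internal axial forces (sectioning from the free end, tension +): N_CD = 19.3 kN, N_BC = 6.4 kN, N_AB = 10.56 kN.
A_AB = 576.8 mm².
A_BC = 296.5 mm².
A_CD = 330.1 mm².
δ_AB = 10560·887/(576.8·117000) = 0.1388 mm
δ_BC = 6400·283/(296.5·117000) = 0.05221 mm
δ_CD = 19300·441/(330.1·117000) = 0.2204 mm
δ = Σδ_i = 0.4114 mm.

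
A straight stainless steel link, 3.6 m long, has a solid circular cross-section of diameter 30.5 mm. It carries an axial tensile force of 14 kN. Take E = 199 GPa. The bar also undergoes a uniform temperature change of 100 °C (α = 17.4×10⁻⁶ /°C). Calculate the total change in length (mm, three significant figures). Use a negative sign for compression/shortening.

6.61 mm

A = 730.6 mm².
δ_mech = NL/(AE) = 14000·3600/(730.6·199000) = 0.3466 mm.
δ_thermal = αLΔT = 17.4e-6·3600·100 = 6.264 mm.
δ = δ_mech + δ_thermal = 6.611 mm.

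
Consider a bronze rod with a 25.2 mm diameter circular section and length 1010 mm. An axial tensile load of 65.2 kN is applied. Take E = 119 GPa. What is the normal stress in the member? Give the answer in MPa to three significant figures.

131 MPa

A = 498.8 mm².
σ = N/A = 65200/498.8 = 130.7 MPa.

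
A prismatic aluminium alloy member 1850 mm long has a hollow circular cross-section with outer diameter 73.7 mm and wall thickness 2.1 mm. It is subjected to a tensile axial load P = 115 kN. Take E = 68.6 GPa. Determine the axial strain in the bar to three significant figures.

A = 472.4 mm².
σ = N/A = 243.5 MPa; ε = σ/E = 243.5/68600 = 3.549e-03.

0.00355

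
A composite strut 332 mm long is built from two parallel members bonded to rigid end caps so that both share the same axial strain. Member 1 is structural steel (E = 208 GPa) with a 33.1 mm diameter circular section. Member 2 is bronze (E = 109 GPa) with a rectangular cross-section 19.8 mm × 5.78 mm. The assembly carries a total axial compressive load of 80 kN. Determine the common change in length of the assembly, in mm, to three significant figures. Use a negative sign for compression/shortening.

A_1 = 860.5 mm².
A_2 = 114.4 mm².
Equal strain + equilibrium ⇒ each member carries load in proportion to AE: A₁E₁ = 179000000 N, A₂E₂ = 12470000 N, ΣAE = 191500000 N.
δ = PL/ΣAE = -80000·332/191500000 = -0.1387 mm.

-0.139 mm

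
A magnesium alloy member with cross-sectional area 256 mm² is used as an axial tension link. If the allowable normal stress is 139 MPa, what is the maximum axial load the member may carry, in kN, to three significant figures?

P_max = σ_allow · A = 139 · 256 = 35580 N = 35.58 kN.

35.6 kN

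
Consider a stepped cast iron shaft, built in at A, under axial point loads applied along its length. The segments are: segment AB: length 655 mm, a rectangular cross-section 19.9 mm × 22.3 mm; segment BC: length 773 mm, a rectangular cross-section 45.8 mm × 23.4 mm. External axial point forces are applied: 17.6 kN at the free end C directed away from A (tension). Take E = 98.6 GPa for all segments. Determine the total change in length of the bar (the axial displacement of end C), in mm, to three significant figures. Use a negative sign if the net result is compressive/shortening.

0.392 mm

Internal axial forces (sectioning from the free end, tension +): N_BC = 17.6 kN, N_AB = 17.6 kN.
A_AB = 443.8 mm².
A_BC = 1072 mm².
δ_AB = 17600·655/(443.8·98600) = 0.2635 mm
δ_BC = 17600·773/(1072·98600) = 0.1287 mm
δ = Σδ_i = 0.3922 mm.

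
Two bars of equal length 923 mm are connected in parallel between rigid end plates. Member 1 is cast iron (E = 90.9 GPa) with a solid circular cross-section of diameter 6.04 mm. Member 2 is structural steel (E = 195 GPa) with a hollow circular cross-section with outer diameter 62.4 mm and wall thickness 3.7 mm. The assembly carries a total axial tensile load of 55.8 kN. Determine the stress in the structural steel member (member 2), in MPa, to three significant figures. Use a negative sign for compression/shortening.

80.2 MPa

A_1 = 28.65 mm².
A_2 = 682.3 mm².
Equal strain + equilibrium ⇒ each member carries load in proportion to AE: A₁E₁ = 2605000 N, A₂E₂ = 133100000 N, ΣAE = 135700000 N.
σ₂ = P·E₂/ΣAE = 55800·195000/135700000 = 80.21 MPa.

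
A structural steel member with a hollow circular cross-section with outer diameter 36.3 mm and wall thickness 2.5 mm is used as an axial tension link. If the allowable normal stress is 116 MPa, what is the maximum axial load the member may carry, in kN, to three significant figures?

30.8 kN

A = 265.5 mm².
P_max = σ_allow · A = 116 · 265.5 = 30790 N = 30.79 kN.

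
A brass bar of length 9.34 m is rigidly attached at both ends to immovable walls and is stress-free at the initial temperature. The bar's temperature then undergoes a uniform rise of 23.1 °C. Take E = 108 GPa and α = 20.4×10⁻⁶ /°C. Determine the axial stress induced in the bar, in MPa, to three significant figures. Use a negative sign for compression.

Free thermal expansion αLΔT = 20.4e-6 · 9340 · 23.1 = 4.401 mm.
The walls impose strain ε = −(4.401)/9340 = -4.7124e-04; σ = Eε = 108000 · -4.7124e-04 = -50.89 MPa.

-50.9 MPa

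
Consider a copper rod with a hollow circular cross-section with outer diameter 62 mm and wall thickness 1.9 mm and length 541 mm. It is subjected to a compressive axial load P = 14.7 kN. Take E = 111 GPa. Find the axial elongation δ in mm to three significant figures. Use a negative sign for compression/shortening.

-0.200 mm

A = 358.7 mm².
δ_mech = NL/(AE) = -14700·541/(358.7·111000) = -0.1997 mm.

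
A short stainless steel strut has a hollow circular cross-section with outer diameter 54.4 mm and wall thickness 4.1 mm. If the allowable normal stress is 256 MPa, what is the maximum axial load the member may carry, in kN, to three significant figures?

A = 647.9 mm².
P_max = σ_allow · A = 256 · 647.9 = 165900 N = 165.9 kN.

166 kN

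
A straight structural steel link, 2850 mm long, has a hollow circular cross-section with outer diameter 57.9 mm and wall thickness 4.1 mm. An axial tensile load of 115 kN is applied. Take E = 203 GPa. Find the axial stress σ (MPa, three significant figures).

166 MPa

A = 693 mm².
σ = N/A = 115000/693 = 166 MPa.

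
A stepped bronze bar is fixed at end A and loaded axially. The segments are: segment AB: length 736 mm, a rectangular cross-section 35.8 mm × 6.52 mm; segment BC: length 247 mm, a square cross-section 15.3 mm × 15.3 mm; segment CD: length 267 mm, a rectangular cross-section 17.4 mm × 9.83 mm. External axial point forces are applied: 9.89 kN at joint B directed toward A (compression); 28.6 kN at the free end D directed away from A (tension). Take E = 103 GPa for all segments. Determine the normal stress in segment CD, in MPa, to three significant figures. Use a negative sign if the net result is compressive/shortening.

167 MPa

Internal axial forces (sectioning from the free end, tension +): N_CD = 28.6 kN, N_BC = 28.6 kN, N_AB = 18.71 kN.
A_CD = 171 mm².
σ_CD = N_CD/A_CD = 28600/171 = 167.2 MPa.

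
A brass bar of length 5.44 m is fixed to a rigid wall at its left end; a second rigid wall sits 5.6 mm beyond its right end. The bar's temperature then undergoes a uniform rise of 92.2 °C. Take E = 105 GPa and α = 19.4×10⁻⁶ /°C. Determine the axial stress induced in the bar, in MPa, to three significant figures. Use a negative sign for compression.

-79.7 MPa

Free thermal expansion αLΔT = 19.4e-6 · 5440 · 92.2 = 9.73 mm.
The walls engage after the gap closes; constrained expansion = 9.73 − 5.6 = 4.13 mm.
The walls impose strain ε = −(4.13)/5440 = -7.5927e-04; σ = Eε = 105000 · -7.5927e-04 = -79.72 MPa.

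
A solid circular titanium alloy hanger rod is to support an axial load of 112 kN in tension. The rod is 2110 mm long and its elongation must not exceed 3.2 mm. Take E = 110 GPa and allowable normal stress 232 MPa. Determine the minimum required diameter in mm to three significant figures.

Required area A ≥ P/σ_allow = 112000/232 = 482.8 mm².
For a solid circular section, d ≥ √(4A/π) = 24.79 mm.
Elongation limit: A ≥ PL/(Eδ_allow) = 112000·2110/(110000·3.2) = 671.4 mm² ⇒ d ≥ 29.24 mm.
The elongation limit governs.

29.2 mm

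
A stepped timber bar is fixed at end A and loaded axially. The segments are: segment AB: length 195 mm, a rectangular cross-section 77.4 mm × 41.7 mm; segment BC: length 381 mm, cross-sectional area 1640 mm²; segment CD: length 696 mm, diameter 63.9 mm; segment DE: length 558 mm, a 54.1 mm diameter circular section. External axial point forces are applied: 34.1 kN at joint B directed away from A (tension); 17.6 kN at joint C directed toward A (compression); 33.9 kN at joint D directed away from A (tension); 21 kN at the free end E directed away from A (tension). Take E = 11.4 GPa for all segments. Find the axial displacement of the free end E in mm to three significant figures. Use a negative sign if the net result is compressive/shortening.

Internal axial forces (sectioning from the free end, tension +): N_DE = 21 kN, N_CD = 54.9 kN, N_BC = 37.3 kN, N_AB = 71.4 kN.
A_AB = 3228 mm².
A_CD = 3207 mm².
A_DE = 2299 mm².
δ_AB = 71400·195/(3228·11400) = 0.3784 mm
δ_BC = 37300·381/(1640·11400) = 0.7601 mm
δ_CD = 54900·696/(3207·11400) = 1.045 mm
δ_DE = 21000·558/(2299·11400) = 0.4472 mm
δ = Σδ_i = 2.631 mm.

2.63 mm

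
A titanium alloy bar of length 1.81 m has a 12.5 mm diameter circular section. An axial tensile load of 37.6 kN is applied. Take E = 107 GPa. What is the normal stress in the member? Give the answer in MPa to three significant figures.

A = 122.7 mm².
σ = N/A = 37600/122.7 = 306.4 MPa.

306 MPa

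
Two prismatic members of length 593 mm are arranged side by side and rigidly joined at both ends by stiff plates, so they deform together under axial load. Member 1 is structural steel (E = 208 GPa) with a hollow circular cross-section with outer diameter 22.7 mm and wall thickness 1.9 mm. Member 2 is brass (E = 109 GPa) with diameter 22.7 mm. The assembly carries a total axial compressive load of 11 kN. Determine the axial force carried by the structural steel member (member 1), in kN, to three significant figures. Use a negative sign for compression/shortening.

-4.06 kN

A_1 = 124.2 mm².
A_2 = 404.7 mm².
Equal strain + equilibrium ⇒ each member carries load in proportion to AE: A₁E₁ = 25820000 N, A₂E₂ = 44110000 N, ΣAE = 69940000 N.
F₁ = P·A₁E₁/ΣAE = -11000·25820000/69940000 = -4062 N.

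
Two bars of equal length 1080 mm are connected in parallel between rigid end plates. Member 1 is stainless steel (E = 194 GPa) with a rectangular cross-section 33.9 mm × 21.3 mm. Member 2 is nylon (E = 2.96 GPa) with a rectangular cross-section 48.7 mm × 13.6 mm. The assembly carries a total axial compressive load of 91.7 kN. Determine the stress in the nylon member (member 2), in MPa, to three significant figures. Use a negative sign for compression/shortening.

-1.91 MPa

A_1 = 722.1 mm².
A_2 = 662.3 mm².
Equal strain + equilibrium ⇒ each member carries load in proportion to AE: A₁E₁ = 140100000 N, A₂E₂ = 1960000 N, ΣAE = 142000000 N.
σ₂ = P·E₂/ΣAE = -91700·2960/142000000 = -1.911 MPa.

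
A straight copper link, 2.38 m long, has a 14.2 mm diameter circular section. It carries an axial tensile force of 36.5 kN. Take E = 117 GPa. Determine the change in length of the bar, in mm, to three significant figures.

A = 158.4 mm².
δ_mech = NL/(AE) = 36500·2380/(158.4·117000) = 4.688 mm.

4.69 mm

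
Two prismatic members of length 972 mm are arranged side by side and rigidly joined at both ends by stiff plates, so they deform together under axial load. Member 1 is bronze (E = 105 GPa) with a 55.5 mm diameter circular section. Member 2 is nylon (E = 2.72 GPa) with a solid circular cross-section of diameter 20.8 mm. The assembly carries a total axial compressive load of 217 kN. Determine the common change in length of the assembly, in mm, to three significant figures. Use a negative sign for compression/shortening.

A_1 = 2419 mm².
A_2 = 339.8 mm².
Equal strain + equilibrium ⇒ each member carries load in proportion to AE: A₁E₁ = 254000000 N, A₂E₂ = 924200 N, ΣAE = 254900000 N.
δ = PL/ΣAE = -217000·972/254900000 = -0.8273 mm.

-0.827 mm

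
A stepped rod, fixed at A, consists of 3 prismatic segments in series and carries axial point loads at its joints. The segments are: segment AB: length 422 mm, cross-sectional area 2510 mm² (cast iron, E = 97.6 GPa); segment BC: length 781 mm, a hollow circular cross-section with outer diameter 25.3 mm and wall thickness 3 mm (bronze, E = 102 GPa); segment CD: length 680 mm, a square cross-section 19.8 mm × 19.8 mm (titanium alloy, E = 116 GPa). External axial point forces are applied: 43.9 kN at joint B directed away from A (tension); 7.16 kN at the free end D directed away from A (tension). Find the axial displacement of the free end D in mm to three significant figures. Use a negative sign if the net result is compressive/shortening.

0.456 mm

Internal axial forces (sectioning from the free end, tension +): N_CD = 7.16 kN, N_BC = 7.16 kN, N_AB = 51.06 kN.
A_BC = 210.2 mm².
A_CD = 392 mm².
δ_AB = 51060·422/(2510·97600) = 0.08796 mm
δ_BC = 7160·781/(210.2·102000) = 0.2608 mm
δ_CD = 7160·680/(392·116000) = 0.1071 mm
δ = Σδ_i = 0.4559 mm.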